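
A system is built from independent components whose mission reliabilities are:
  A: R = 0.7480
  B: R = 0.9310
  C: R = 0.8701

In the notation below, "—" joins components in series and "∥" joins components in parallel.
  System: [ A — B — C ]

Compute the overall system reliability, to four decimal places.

0.6059

Series (A, B, and C): 0.748000 × 0.931000 × 0.870100 = 0.6059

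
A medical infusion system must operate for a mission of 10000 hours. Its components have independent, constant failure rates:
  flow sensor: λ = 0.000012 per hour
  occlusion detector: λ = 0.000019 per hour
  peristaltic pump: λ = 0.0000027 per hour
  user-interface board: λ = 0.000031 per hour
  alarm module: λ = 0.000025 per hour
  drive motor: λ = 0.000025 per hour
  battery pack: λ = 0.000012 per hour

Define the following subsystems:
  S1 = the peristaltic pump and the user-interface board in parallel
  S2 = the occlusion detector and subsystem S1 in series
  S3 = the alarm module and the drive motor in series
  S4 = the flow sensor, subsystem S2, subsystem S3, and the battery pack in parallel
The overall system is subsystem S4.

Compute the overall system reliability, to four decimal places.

0.9991

R(flow sensor) = exp(−0.000012 × 10000) = 0.886920
R(occlusion detector) = exp(−0.000019 × 10000) = 0.826959
R(peristaltic pump) = exp(−0.0000027 × 10000) = 0.973361
R(user-interface board) = exp(−0.000031 × 10000) = 0.733447
R(alarm module) = exp(−0.000025 × 10000) = 0.778801
R(drive motor) = exp(−0.000025 × 10000) = 0.778801
R(battery pack) = exp(−0.000012 × 10000) = 0.886920
Parallel (peristaltic pump and user-interface board): 1 − (1 − 0.973361)(1 − 0.733447) = 0.992899
Series (occlusion detector and [0.992899]): 0.826959 × 0.992899 = 0.821087
Series (alarm module and drive motor): 0.778801 × 0.778801 = 0.606531
Parallel (flow sensor, [0.821087], [0.606531], and battery pack): 1 − (1 − 0.886920)(1 − 0.821087)(1 − 0.606531)(1 − 0.886920) = 0.9991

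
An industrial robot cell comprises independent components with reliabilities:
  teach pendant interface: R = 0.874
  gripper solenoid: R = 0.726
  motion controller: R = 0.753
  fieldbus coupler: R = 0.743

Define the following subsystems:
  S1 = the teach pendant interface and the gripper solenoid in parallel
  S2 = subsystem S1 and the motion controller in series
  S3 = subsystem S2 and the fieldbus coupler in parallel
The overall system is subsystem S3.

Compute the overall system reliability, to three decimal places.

Parallel (teach pendant interface and gripper solenoid): 1 − (1 − 0.87400)(1 − 0.72600) = 0.96548
Series ([0.96548] and motion controller): 0.96548 × 0.75300 = 0.72701
Parallel ([0.72701] and fieldbus coupler): 1 − (1 − 0.72701)(1 − 0.74300) = 0.930

0.930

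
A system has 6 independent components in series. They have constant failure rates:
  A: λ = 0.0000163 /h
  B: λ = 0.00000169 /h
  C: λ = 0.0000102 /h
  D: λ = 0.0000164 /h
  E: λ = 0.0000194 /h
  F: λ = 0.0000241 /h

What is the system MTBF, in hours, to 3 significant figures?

Series of exponential components: λ_sys = Σ λ_i
λ_sys = 0.0000163 + 0.00000169 + 0.0000102 + 0.0000164 + 0.0000194 + 0.0000241 = 8.8090e-05 /h
MTBF = 1 / λ_sys = 11400 h

11400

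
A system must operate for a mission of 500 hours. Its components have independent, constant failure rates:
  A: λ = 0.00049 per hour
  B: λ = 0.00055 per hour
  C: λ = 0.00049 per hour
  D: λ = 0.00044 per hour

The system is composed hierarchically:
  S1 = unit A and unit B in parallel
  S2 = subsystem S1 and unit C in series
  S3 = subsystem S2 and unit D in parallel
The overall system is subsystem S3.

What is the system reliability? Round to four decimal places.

R(A) = exp(−0.00049 × 500) = 0.782705
R(B) = exp(−0.00055 × 500) = 0.759572
R(C) = exp(−0.00049 × 500) = 0.782705
R(D) = exp(−0.00044 × 500) = 0.802519
Parallel (A and B): 1 − (1 − 0.782705)(1 − 0.759572) = 0.947756
Series ([0.947756] and C): 0.947756 × 0.782705 = 0.741813
Parallel ([0.741813] and D): 1 − (1 − 0.741813)(1 − 0.802519) = 0.9490

0.9490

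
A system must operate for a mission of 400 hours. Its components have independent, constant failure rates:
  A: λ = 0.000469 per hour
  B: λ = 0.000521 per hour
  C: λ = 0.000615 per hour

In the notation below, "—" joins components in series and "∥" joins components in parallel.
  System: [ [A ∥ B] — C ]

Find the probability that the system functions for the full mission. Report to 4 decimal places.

0.7568

R(A) = exp(−0.000469 × 400) = 0.828946
R(B) = exp(−0.000521 × 400) = 0.811882
R(C) = exp(−0.000615 × 400) = 0.781922
Parallel (A and B): 1 − (1 − 0.828946)(1 − 0.811882) = 0.967822
Series ([0.967822] and C): 0.967822 × 0.781922 = 0.7568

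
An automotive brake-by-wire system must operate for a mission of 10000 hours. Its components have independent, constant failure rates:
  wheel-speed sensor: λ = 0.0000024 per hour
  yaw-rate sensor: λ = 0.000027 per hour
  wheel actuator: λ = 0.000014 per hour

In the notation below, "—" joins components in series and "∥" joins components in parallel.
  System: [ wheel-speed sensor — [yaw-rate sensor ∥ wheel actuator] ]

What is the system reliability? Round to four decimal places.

R(wheel-speed sensor) = exp(−0.0000024 × 10000) = 0.976286
R(yaw-rate sensor) = exp(−0.000027 × 10000) = 0.763379
R(wheel actuator) = exp(−0.000014 × 10000) = 0.869358
Parallel (yaw-rate sensor and wheel actuator): 1 − (1 − 0.763379)(1 − 0.869358) = 0.969087
Series (wheel-speed sensor and [0.969087]): 0.976286 × 0.969087 = 0.9461

0.9461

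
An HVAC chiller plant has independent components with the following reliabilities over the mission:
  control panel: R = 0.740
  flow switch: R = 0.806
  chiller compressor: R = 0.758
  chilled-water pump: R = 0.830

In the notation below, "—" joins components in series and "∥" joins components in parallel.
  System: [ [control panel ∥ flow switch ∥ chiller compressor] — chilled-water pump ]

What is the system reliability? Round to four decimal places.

0.8199

Parallel (control panel, flow switch, and chiller compressor): 1 − (1 − 0.740000)(1 − 0.806000)(1 − 0.758000) = 0.987794
Series ([0.987794] and chilled-water pump): 0.987794 × 0.830000 = 0.8199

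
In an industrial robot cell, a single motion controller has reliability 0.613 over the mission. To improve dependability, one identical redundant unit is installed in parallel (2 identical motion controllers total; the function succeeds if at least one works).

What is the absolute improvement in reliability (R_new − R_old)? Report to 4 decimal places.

0.2372

R_before = 0.613
R_after = 1 − (1 − 0.613)^2 = 0.8502
ΔR = 0.8502 − 0.613 = 0.2372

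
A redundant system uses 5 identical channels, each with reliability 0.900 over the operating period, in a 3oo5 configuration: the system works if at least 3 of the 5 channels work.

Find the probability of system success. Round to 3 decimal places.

R = Σ_{i=3}^{5} C(5,i) p^i (1−p)^{5−i} with p = 0.900
C(5,3)·0.900^3·0.100^2 = 0.07290
C(5,4)·0.900^4·0.100^1 = 0.32805
C(5,5)·0.900^5·0.100^0 = 0.59049
Sum = 0.991

0.991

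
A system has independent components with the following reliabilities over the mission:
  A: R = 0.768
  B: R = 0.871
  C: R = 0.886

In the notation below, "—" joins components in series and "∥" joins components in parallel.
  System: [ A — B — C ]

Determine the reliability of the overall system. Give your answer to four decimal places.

0.5927

Series (A, B, and C): 0.768000 × 0.871000 × 0.886000 = 0.5927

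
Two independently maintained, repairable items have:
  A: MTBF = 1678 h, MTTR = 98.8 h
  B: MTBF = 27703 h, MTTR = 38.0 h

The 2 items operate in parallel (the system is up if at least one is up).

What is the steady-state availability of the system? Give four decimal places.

A(A) = MTBF/(MTBF+MTTR) = 1678/(1678+98.8) = 0.944394
A(B) = MTBF/(MTBF+MTTR) = 27703/(27703+38.0) = 0.998630
Parallel availability: 1 − (1 − 0.944394)(1 − 0.998630) = 0.9999

0.9999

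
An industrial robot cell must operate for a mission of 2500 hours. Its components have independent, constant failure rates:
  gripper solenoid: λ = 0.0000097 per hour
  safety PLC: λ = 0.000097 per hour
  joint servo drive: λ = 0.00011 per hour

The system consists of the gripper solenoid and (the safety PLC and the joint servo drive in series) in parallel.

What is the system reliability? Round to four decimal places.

R(gripper solenoid) = exp(−0.0000097 × 2500) = 0.976042
R(safety PLC) = exp(−0.000097 × 2500) = 0.784664
R(joint servo drive) = exp(−0.00011 × 2500) = 0.759572
Series (safety PLC and joint servo drive): 0.784664 × 0.759572 = 0.596009
Parallel (gripper solenoid and [0.596009]): 1 − (1 − 0.976042)(1 − 0.596009) = 0.9903

0.9903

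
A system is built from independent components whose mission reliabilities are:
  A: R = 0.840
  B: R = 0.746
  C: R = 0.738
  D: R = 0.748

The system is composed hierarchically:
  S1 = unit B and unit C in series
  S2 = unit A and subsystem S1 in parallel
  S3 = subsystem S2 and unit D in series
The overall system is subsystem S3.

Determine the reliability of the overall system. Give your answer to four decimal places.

0.6942

Series (B and C): 0.746000 × 0.738000 = 0.550548
Parallel (A and [0.550548]): 1 − (1 − 0.840000)(1 − 0.550548) = 0.928088
Series ([0.928088] and D): 0.928088 × 0.748000 = 0.6942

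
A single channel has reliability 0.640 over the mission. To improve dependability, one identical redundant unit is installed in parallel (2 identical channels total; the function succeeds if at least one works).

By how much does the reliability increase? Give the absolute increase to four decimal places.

0.2304

R_before = 0.640
R_after = 1 − (1 − 0.640)^2 = 0.8704
ΔR = 0.8704 − 0.640 = 0.2304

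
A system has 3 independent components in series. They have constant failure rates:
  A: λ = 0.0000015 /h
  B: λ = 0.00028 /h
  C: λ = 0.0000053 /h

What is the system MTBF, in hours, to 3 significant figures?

Series of exponential components: λ_sys = Σ λ_i
λ_sys = 0.0000015 + 0.00028 + 0.0000053 = 2.8680e-04 /h
MTBF = 1 / λ_sys = 3490 h

3490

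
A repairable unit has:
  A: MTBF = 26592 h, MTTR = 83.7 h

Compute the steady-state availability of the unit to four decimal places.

A(A) = MTBF/(MTBF+MTTR) = 26592/(26592+83.7) = 0.9969

0.9969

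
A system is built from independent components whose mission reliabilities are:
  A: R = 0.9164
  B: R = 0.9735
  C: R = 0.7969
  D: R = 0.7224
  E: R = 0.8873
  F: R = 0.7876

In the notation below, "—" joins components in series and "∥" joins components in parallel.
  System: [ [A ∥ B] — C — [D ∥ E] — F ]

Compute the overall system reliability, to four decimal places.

Parallel (A and B): 1 − (1 − 0.916400)(1 − 0.973500) = 0.997785
Parallel (D and E): 1 − (1 − 0.722400)(1 − 0.887300) = 0.968714
Series ([0.997785], C, [0.968714], and F): 0.997785 × 0.796900 × 0.968714 × 0.787600 = 0.6067

0.6067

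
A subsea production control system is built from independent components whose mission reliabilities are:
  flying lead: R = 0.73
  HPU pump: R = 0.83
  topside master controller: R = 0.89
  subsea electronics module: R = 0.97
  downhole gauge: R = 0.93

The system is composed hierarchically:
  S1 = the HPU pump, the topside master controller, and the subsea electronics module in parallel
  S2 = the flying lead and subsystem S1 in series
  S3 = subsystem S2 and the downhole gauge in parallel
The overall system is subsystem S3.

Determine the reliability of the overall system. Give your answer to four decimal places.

0.9811

Parallel (HPU pump, topside master controller, and subsea electronics module): 1 − (1 − 0.830000)(1 − 0.890000)(1 − 0.970000) = 0.999439
Series (flying lead and [0.999439]): 0.730000 × 0.999439 = 0.729590
Parallel ([0.729590] and downhole gauge): 1 − (1 − 0.729590)(1 − 0.930000) = 0.9811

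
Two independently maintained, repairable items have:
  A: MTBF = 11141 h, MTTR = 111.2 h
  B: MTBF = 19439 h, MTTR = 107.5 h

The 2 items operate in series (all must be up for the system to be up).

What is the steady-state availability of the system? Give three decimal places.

A(A) = MTBF/(MTBF+MTTR) = 11141/(11141+111.2) = 0.990117
A(B) = MTBF/(MTBF+MTTR) = 19439/(19439+107.5) = 0.994500
Series availability: 0.990117 × 0.994500 = 0.985

0.985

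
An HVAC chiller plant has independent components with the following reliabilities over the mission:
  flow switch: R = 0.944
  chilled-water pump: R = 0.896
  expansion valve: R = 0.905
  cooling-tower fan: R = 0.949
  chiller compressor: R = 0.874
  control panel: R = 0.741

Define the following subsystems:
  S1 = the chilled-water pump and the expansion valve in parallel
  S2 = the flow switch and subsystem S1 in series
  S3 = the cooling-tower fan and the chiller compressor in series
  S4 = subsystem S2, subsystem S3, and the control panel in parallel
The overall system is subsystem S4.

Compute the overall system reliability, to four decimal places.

Parallel (chilled-water pump and expansion valve): 1 − (1 − 0.896000)(1 − 0.905000) = 0.990120
Series (flow switch and [0.990120]): 0.944000 × 0.990120 = 0.934673
Series (cooling-tower fan and chiller compressor): 0.949000 × 0.874000 = 0.829426
Parallel ([0.934673], [0.829426], and control panel): 1 − (1 − 0.934673)(1 − 0.829426)(1 − 0.741000) = 0.9971

0.9971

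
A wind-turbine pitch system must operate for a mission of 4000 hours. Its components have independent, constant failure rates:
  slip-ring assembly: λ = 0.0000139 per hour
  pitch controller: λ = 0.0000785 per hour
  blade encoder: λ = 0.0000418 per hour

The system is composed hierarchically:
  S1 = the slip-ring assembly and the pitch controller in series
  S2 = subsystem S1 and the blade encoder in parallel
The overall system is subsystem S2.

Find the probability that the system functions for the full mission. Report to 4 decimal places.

0.9524

R(slip-ring assembly) = exp(−0.0000139 × 4000) = 0.945917
R(pitch controller) = exp(−0.0000785 × 4000) = 0.730519
R(blade encoder) = exp(−0.0000418 × 4000) = 0.846030
Series (slip-ring assembly and pitch controller): 0.945917 × 0.730519 = 0.691010
Parallel ([0.691010] and blade encoder): 1 − (1 − 0.691010)(1 − 0.846030) = 0.9524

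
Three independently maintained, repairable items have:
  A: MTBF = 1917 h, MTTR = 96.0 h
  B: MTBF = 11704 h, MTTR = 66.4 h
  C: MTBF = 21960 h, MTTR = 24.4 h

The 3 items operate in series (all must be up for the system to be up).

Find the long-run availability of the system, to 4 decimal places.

A(A) = MTBF/(MTBF+MTTR) = 1917/(1917+96.0) = 0.952310
A(B) = MTBF/(MTBF+MTTR) = 11704/(11704+66.4) = 0.994359
A(C) = MTBF/(MTBF+MTTR) = 21960/(21960+24.4) = 0.998890
Series availability: 0.952310 × 0.994359 × 0.998890 = 0.9459

0.9459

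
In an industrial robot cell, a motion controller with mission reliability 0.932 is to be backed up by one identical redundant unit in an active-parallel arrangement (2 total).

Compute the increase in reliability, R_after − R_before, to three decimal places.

0.063

R_before = 0.932
R_after = 1 − (1 − 0.932)^2 = 0.995
ΔR = 0.995 − 0.932 = 0.063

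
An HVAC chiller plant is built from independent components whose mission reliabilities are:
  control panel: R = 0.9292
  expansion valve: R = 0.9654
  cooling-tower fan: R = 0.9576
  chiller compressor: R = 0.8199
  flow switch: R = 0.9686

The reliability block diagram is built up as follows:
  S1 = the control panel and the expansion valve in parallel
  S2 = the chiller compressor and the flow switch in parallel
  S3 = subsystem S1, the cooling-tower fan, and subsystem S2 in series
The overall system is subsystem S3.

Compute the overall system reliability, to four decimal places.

Parallel (control panel and expansion valve): 1 − (1 − 0.929200)(1 − 0.965400) = 0.997550
Parallel (chiller compressor and flow switch): 1 − (1 − 0.819900)(1 − 0.968600) = 0.994345
Series ([0.997550], cooling-tower fan, and [0.994345]): 0.997550 × 0.957600 × 0.994345 = 0.9499

0.9499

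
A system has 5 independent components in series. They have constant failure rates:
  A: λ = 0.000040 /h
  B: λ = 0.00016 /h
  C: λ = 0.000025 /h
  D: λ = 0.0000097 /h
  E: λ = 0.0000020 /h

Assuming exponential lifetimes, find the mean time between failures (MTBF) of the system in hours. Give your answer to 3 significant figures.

4220

Series of exponential components: λ_sys = Σ λ_i
λ_sys = 0.000040 + 0.00016 + 0.000025 + 0.0000097 + 0.0000020 = 2.3670e-04 /h
MTBF = 1 / λ_sys = 4220 h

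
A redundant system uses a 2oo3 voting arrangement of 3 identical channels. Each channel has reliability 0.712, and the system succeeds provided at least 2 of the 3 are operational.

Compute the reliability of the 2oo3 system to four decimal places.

0.7989

R = Σ_{i=2}^{3} C(3,i) p^i (1−p)^{3−i} with p = 0.712
C(3,2)·0.712^2·0.288^1 = 0.438000
C(3,3)·0.712^3·0.288^0 = 0.360944
Sum = 0.7989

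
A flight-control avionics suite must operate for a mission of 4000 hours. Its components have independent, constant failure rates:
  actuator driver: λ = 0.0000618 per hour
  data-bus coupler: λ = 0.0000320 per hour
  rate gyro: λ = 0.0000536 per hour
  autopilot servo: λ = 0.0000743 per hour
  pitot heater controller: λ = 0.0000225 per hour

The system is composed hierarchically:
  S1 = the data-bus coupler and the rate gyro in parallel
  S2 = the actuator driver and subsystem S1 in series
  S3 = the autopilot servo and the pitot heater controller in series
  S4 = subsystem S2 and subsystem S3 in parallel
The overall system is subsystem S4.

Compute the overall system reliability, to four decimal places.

0.9239

R(actuator driver) = exp(−0.0000618 × 4000) = 0.780984
R(data-bus coupler) = exp(−0.0000320 × 4000) = 0.879853
R(rate gyro) = exp(−0.0000536 × 4000) = 0.807026
R(autopilot servo) = exp(−0.0000743 × 4000) = 0.742895
R(pitot heater controller) = exp(−0.0000225 × 4000) = 0.913931
Parallel (data-bus coupler and rate gyro): 1 − (1 − 0.879853)(1 − 0.807026) = 0.976815
Series (actuator driver and [0.976815]): 0.780984 × 0.976815 = 0.762877
Series (autopilot servo and pitot heater controller): 0.742895 × 0.913931 = 0.678955
Parallel ([0.762877] and [0.678955]): 1 − (1 − 0.762877)(1 − 0.678955) = 0.9239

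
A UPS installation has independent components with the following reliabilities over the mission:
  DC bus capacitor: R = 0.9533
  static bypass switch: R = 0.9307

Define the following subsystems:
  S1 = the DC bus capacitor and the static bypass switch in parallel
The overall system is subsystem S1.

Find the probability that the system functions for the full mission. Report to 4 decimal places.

Parallel (DC bus capacitor and static bypass switch): 1 − (1 − 0.953300)(1 − 0.930700) = 0.9968

0.9968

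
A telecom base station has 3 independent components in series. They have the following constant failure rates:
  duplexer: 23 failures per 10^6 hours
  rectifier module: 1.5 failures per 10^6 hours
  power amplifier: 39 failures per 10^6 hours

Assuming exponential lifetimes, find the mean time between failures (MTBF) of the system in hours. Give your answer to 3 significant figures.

Series of exponential components: λ_sys = Σ λ_i
λ_sys = 0.000023 + 0.0000015 + 0.000039 = 6.3500e-05 /h
MTBF = 1 / λ_sys = 15700 h

15700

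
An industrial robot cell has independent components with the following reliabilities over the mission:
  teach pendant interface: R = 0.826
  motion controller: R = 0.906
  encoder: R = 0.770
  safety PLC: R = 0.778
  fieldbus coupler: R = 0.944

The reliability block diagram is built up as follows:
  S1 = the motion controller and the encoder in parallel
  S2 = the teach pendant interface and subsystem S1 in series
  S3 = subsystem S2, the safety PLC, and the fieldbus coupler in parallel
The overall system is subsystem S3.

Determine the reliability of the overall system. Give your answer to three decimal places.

Parallel (motion controller and encoder): 1 − (1 − 0.90600)(1 − 0.77000) = 0.97838
Series (teach pendant interface and [0.97838]): 0.82600 × 0.97838 = 0.80814
Parallel ([0.80814], safety PLC, and fieldbus coupler): 1 − (1 − 0.80814)(1 − 0.77800)(1 − 0.94400) = 0.998

0.998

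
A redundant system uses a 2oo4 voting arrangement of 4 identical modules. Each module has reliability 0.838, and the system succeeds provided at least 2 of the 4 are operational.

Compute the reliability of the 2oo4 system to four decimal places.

0.9851

R = Σ_{i=2}^{4} C(4,i) p^i (1−p)^{4−i} with p = 0.838
C(4,2)·0.838^2·0.162^2 = 0.110578
C(4,3)·0.838^3·0.162^1 = 0.381335
C(4,4)·0.838^4·0.162^0 = 0.493147
Sum = 0.9851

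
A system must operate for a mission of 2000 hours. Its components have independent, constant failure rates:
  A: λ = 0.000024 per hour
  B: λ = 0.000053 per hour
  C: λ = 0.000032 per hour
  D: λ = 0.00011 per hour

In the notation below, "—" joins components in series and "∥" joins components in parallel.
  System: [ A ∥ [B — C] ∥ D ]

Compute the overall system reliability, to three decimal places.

0.999

R(A) = exp(−0.000024 × 2000) = 0.95313
R(B) = exp(−0.000053 × 2000) = 0.89942
R(C) = exp(−0.000032 × 2000) = 0.93800
R(D) = exp(−0.00011 × 2000) = 0.80252
Series (B and C): 0.89942 × 0.93800 = 0.84366
Parallel (A, [0.84366], and D): 1 − (1 − 0.95313)(1 − 0.84366)(1 − 0.80252) = 0.999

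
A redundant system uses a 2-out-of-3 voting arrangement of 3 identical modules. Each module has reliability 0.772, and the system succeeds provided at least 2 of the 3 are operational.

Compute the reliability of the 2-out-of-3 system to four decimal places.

R = Σ_{i=2}^{3} C(3,i) p^i (1−p)^{3−i} with p = 0.772
C(3,2)·0.772^2·0.228^1 = 0.407653
C(3,3)·0.772^3·0.228^0 = 0.460100
Sum = 0.8678

0.8678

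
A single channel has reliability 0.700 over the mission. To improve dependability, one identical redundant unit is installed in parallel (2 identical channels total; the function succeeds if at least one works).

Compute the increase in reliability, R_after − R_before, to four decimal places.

R_before = 0.700
R_after = 1 − (1 − 0.700)^2 = 0.9100
ΔR = 0.9100 − 0.700 = 0.2100

0.2100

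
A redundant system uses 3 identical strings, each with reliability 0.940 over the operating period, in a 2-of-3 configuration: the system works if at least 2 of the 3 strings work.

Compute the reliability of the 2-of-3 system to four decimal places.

0.9896

R = Σ_{i=2}^{3} C(3,i) p^i (1−p)^{3−i} with p = 0.940
C(3,2)·0.940^2·0.060^1 = 0.159048
C(3,3)·0.940^3·0.060^0 = 0.830584
Sum = 0.9896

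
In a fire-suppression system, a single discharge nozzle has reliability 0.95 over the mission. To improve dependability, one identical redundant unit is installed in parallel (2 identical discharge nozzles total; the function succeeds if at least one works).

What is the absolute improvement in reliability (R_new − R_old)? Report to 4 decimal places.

R_before = 0.95
R_after = 1 − (1 − 0.95)^2 = 0.9975
ΔR = 0.9975 − 0.95 = 0.0475

0.0475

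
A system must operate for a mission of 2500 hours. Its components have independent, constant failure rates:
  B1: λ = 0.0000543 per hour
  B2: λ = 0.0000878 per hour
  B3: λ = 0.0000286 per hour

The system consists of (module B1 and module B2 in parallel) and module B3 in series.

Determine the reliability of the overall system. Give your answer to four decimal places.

R(B1) = exp(−0.0000543 × 2500) = 0.873061
R(B2) = exp(−0.0000878 × 2500) = 0.802920
R(B3) = exp(−0.0000286 × 2500) = 0.930996
Parallel (B1 and B2): 1 − (1 − 0.873061)(1 − 0.802920) = 0.974983
Series ([0.974983] and B3): 0.974983 × 0.930996 = 0.9077

0.9077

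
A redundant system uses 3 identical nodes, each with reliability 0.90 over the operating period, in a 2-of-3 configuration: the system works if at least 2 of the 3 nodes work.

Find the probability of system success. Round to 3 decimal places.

R = Σ_{i=2}^{3} C(3,i) p^i (1−p)^{3−i} with p = 0.90
C(3,2)·0.90^2·0.10^1 = 0.24300
C(3,3)·0.90^3·0.10^0 = 0.72900
Sum = 0.972

0.972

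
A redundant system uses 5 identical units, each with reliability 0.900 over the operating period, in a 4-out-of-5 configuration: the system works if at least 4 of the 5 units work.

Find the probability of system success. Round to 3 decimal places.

R = Σ_{i=4}^{5} C(5,i) p^i (1−p)^{5−i} with p = 0.900
C(5,4)·0.900^4·0.100^1 = 0.32805
C(5,5)·0.900^5·0.100^0 = 0.59049
Sum = 0.919

0.919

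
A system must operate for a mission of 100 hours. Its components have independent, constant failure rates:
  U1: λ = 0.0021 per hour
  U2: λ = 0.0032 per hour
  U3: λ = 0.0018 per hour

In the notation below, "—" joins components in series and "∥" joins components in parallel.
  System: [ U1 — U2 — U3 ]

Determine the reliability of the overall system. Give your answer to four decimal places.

R(U1) = exp(−0.0021 × 100) = 0.810584
R(U2) = exp(−0.0032 × 100) = 0.726149
R(U3) = exp(−0.0018 × 100) = 0.835270
Series (U1, U2, and U3): 0.810584 × 0.726149 × 0.835270 = 0.4916

0.4916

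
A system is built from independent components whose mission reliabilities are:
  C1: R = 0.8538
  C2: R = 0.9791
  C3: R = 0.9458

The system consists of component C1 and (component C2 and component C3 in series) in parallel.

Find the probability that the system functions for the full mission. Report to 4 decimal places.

0.9892

Series (C2 and C3): 0.979100 × 0.945800 = 0.926033
Parallel (C1 and [0.926033]): 1 − (1 − 0.853800)(1 − 0.926033) = 0.9892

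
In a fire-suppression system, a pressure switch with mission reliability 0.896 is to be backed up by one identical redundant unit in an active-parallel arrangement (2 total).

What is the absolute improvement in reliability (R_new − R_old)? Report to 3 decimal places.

0.093

R_before = 0.896
R_after = 1 − (1 − 0.896)^2 = 0.989
ΔR = 0.989 − 0.896 = 0.093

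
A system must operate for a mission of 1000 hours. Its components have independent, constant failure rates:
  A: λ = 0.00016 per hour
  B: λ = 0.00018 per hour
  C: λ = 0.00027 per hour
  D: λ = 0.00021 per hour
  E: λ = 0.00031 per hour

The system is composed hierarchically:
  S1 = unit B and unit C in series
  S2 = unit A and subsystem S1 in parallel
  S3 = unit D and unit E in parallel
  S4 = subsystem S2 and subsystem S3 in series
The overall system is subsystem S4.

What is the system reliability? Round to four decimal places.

0.8986

R(A) = exp(−0.00016 × 1000) = 0.852144
R(B) = exp(−0.00018 × 1000) = 0.835270
R(C) = exp(−0.00027 × 1000) = 0.763379
R(D) = exp(−0.00021 × 1000) = 0.810584
R(E) = exp(−0.00031 × 1000) = 0.733447
Series (B and C): 0.835270 × 0.763379 = 0.637628
Parallel (A and [0.637628]): 1 − (1 − 0.852144)(1 − 0.637628) = 0.946421
Parallel (D and E): 1 − (1 − 0.810584)(1 − 0.733447) = 0.949511
Series ([0.946421] and [0.949511]): 0.946421 × 0.949511 = 0.8986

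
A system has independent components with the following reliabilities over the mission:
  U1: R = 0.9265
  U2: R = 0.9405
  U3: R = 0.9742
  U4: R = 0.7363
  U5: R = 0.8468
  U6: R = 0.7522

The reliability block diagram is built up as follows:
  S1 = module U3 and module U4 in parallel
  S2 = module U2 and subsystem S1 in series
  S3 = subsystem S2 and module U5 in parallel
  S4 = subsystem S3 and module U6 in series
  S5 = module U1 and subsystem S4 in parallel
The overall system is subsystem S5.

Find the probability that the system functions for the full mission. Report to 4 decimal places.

0.9812

Parallel (U3 and U4): 1 − (1 − 0.974200)(1 − 0.736300) = 0.993197
Series (U2 and [0.993197]): 0.940500 × 0.993197 = 0.934102
Parallel ([0.934102] and U5): 1 − (1 − 0.934102)(1 − 0.846800) = 0.989904
Series ([0.989904] and U6): 0.989904 × 0.752200 = 0.744606
Parallel (U1 and [0.744606]): 1 − (1 − 0.926500)(1 − 0.744606) = 0.9812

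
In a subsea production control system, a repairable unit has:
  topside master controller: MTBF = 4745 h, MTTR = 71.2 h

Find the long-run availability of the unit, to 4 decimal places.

A(topside master controller) = MTBF/(MTBF+MTTR) = 4745/(4745+71.2) = 0.9852

0.9852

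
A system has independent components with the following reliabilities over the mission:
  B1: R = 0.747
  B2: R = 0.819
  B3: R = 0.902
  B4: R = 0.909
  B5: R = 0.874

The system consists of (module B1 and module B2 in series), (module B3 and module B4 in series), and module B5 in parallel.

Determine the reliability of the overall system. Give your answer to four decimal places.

Series (B1 and B2): 0.747000 × 0.819000 = 0.611793
Series (B3 and B4): 0.902000 × 0.909000 = 0.819918
Parallel ([0.611793], [0.819918], and B5): 1 − (1 − 0.611793)(1 − 0.819918)(1 − 0.874000) = 0.9912

0.9912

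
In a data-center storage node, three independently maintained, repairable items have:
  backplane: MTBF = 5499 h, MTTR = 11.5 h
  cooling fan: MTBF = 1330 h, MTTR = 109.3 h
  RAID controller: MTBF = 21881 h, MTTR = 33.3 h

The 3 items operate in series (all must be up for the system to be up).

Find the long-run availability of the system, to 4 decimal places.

A(backplane) = MTBF/(MTBF+MTTR) = 5499/(5499+11.5) = 0.997913
A(cooling fan) = MTBF/(MTBF+MTTR) = 1330/(1330+109.3) = 0.924060
A(RAID controller) = MTBF/(MTBF+MTTR) = 21881/(21881+33.3) = 0.998480
Series availability: 0.997913 × 0.924060 × 0.998480 = 0.9207

0.9207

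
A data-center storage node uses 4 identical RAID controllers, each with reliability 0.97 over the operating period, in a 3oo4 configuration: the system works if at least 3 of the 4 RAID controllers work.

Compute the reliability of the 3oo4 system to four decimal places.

R = Σ_{i=3}^{4} C(4,i) p^i (1−p)^{4−i} with p = 0.97
C(4,3)·0.97^3·0.03^1 = 0.109521
C(4,4)·0.97^4·0.03^0 = 0.885293
Sum = 0.9948

0.9948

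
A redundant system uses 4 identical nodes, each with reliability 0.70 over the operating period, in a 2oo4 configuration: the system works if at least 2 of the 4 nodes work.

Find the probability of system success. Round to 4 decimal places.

R = Σ_{i=2}^{4} C(4,i) p^i (1−p)^{4−i} with p = 0.70
C(4,2)·0.70^2·0.30^2 = 0.264600
C(4,3)·0.70^3·0.30^1 = 0.411600
C(4,4)·0.70^4·0.30^0 = 0.240100
Sum = 0.9163

0.9163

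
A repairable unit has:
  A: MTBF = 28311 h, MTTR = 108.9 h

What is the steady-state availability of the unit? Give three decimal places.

0.996

A(A) = MTBF/(MTBF+MTTR) = 28311/(28311+108.9) = 0.996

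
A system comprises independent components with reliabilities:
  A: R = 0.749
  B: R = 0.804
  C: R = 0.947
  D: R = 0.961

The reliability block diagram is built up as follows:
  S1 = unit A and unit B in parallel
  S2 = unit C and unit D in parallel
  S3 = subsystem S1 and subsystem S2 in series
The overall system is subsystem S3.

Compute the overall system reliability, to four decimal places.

0.9488

Parallel (A and B): 1 − (1 − 0.749000)(1 − 0.804000) = 0.950804
Parallel (C and D): 1 − (1 − 0.947000)(1 − 0.961000) = 0.997933
Series ([0.950804] and [0.997933]): 0.950804 × 0.997933 = 0.9488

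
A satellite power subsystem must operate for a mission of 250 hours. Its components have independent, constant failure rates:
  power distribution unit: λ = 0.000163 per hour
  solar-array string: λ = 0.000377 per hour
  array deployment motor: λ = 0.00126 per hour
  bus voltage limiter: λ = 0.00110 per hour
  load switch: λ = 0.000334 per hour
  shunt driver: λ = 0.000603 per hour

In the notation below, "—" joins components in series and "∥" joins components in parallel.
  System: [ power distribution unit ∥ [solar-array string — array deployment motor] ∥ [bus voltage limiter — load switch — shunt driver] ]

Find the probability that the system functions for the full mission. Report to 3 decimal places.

R(power distribution unit) = exp(−0.000163 × 250) = 0.96007
R(solar-array string) = exp(−0.000377 × 250) = 0.91006
R(array deployment motor) = exp(−0.00126 × 250) = 0.72979
R(bus voltage limiter) = exp(−0.00110 × 250) = 0.75957
R(load switch) = exp(−0.000334 × 250) = 0.91989
R(shunt driver) = exp(−0.000603 × 250) = 0.86006
Series (solar-array string and array deployment motor): 0.91006 × 0.72979 = 0.66415
Series (bus voltage limiter, load switch, and shunt driver): 0.75957 × 0.91989 × 0.86006 = 0.60094
Parallel (power distribution unit, [0.66415], and [0.60094]): 1 − (1 − 0.96007)(1 − 0.66415)(1 − 0.60094) = 0.995

0.995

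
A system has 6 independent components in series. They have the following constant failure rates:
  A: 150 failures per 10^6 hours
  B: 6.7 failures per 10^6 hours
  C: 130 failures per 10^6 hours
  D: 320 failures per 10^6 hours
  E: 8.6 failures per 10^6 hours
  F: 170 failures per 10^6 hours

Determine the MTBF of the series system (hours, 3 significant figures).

Series of exponential components: λ_sys = Σ λ_i
λ_sys = 0.00015 + 0.0000067 + 0.00013 + 0.00032 + 0.0000086 + 0.00017 = 7.8530e-04 /h
MTBF = 1 / λ_sys = 1270 h

1270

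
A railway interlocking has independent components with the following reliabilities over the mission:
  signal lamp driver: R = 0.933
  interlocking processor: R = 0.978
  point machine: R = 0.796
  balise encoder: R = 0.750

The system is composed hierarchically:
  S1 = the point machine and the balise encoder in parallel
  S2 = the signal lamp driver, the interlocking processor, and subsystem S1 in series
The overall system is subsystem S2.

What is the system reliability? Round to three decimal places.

Parallel (point machine and balise encoder): 1 − (1 − 0.79600)(1 − 0.75000) = 0.94900
Series (signal lamp driver, interlocking processor, and [0.94900]): 0.93300 × 0.97800 × 0.94900 = 0.866

0.866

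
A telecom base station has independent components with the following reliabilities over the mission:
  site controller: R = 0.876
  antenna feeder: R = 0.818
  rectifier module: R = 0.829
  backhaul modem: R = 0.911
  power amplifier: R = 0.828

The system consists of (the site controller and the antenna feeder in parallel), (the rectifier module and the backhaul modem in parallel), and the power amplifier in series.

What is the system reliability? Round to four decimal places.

Parallel (site controller and antenna feeder): 1 − (1 − 0.876000)(1 − 0.818000) = 0.977432
Parallel (rectifier module and backhaul modem): 1 − (1 − 0.829000)(1 − 0.911000) = 0.984781
Series ([0.977432], [0.984781], and power amplifier): 0.977432 × 0.984781 × 0.828000 = 0.7970

0.7970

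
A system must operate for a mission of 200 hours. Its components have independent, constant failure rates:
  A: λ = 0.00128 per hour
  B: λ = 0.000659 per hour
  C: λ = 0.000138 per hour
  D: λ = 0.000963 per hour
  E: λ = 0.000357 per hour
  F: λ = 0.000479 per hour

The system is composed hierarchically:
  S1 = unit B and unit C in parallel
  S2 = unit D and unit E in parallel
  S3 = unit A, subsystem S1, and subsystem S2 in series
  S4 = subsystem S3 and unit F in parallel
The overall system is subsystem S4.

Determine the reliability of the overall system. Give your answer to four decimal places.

R(A) = exp(−0.00128 × 200) = 0.774142
R(B) = exp(−0.000659 × 200) = 0.876516
R(C) = exp(−0.000138 × 200) = 0.972777
R(D) = exp(−0.000963 × 200) = 0.824812
R(E) = exp(−0.000357 × 200) = 0.931089
R(F) = exp(−0.000479 × 200) = 0.908646
Parallel (B and C): 1 − (1 − 0.876516)(1 − 0.972777) = 0.996638
Parallel (D and E): 1 − (1 − 0.824812)(1 − 0.931089) = 0.987928
Series (A, [0.996638], and [0.987928]): 0.774142 × 0.996638 × 0.987928 = 0.762225
Parallel ([0.762225] and F): 1 − (1 − 0.762225)(1 − 0.908646) = 0.9783

0.9783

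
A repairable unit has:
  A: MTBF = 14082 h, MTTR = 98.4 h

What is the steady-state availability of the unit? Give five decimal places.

0.99306

A(A) = MTBF/(MTBF+MTTR) = 14082/(14082+98.4) = 0.99306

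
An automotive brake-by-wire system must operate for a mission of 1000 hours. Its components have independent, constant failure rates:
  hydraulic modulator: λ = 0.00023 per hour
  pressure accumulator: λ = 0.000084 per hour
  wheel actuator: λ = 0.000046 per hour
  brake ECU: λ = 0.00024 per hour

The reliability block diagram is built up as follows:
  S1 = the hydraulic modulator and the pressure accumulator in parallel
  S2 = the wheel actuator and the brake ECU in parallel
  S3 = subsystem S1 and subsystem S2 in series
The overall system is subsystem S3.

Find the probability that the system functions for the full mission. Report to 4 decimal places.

R(hydraulic modulator) = exp(−0.00023 × 1000) = 0.794534
R(pressure accumulator) = exp(−0.000084 × 1000) = 0.919431
R(wheel actuator) = exp(−0.000046 × 1000) = 0.955042
R(brake ECU) = exp(−0.00024 × 1000) = 0.786628
Parallel (hydraulic modulator and pressure accumulator): 1 − (1 − 0.794534)(1 − 0.919431) = 0.983446
Parallel (wheel actuator and brake ECU): 1 − (1 − 0.955042)(1 − 0.786628) = 0.990407
Series ([0.983446] and [0.990407]): 0.983446 × 0.990407 = 0.9740

0.9740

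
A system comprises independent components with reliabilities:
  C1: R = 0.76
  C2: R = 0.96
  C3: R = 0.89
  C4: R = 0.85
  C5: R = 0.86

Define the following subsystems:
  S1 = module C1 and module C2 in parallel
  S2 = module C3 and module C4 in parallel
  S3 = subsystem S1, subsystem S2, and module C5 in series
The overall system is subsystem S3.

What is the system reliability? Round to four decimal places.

0.8377

Parallel (C1 and C2): 1 − (1 − 0.760000)(1 − 0.960000) = 0.990400
Parallel (C3 and C4): 1 − (1 − 0.890000)(1 − 0.850000) = 0.983500
Series ([0.990400], [0.983500], and C5): 0.990400 × 0.983500 × 0.860000 = 0.8377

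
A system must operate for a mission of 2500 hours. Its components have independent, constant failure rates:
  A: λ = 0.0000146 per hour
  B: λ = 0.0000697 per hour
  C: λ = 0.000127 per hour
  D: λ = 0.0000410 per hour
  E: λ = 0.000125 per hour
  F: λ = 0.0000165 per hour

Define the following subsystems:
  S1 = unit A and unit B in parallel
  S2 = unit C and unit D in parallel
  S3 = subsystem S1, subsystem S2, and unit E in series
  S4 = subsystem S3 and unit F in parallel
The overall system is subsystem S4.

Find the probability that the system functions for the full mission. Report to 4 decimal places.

0.9882

R(A) = exp(−0.0000146 × 2500) = 0.964158
R(B) = exp(−0.0000697 × 2500) = 0.840087
R(C) = exp(−0.000127 × 2500) = 0.727967
R(D) = exp(−0.0000410 × 2500) = 0.902578
R(E) = exp(−0.000125 × 2500) = 0.731616
R(F) = exp(−0.0000165 × 2500) = 0.959589
Parallel (A and B): 1 − (1 − 0.964158)(1 − 0.840087) = 0.994268
Parallel (C and D): 1 − (1 − 0.727967)(1 − 0.902578) = 0.973498
Series ([0.994268], [0.973498], and E): 0.994268 × 0.973498 × 0.731616 = 0.708144
Parallel ([0.708144] and F): 1 − (1 − 0.708144)(1 − 0.959589) = 0.9882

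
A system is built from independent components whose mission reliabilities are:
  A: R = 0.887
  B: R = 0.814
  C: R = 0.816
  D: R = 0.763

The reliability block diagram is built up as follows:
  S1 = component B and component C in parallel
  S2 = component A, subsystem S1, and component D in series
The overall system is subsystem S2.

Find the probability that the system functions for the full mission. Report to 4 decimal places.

Parallel (B and C): 1 − (1 − 0.814000)(1 − 0.816000) = 0.965776
Series (A, [0.965776], and D): 0.887000 × 0.965776 × 0.763000 = 0.6536

0.6536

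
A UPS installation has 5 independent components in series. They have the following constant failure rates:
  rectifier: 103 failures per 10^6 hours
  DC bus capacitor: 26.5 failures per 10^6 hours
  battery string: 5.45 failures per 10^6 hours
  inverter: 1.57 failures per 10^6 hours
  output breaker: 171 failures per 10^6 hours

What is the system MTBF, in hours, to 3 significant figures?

Series of exponential components: λ_sys = Σ λ_i
λ_sys = 0.000103 + 0.0000265 + 0.00000545 + 0.00000157 + 0.000171 = 3.0752e-04 /h
MTBF = 1 / λ_sys = 3250 h

3250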